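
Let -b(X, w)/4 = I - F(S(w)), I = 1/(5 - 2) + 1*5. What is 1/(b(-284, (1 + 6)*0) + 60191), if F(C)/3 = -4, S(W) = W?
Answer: 3/180365 ≈ 1.6633e-5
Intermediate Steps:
I = 16/3 (I = 1/3 + 5 = 16/3 ≈ 5.3333)
F(C) = -12 (F(C) = 3*(-4) = -12)
b(X, w) = -208/3 (b(X, w) = -4*(16/3 - 1*(-12)) = -4*(16/3 + 12) = -4*52/3 = -208/3)
1/(b(-284, (1 + 6)*0) + 60191) = 1/(-208/3 + 60191) = 1/(180365/3) = 3/180365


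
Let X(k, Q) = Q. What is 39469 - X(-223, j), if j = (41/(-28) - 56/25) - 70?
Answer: 27679893/700 ≈ 39543.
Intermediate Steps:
j = -51593/700 (j = (41*(-1/28) - 56*1/25) - 70 = (-41/28 - 56/25) - 70 = -2593/700 - 70 = -51593/700 ≈ -73.704)
39469 - X(-223, j) = 39469 - 1*(-51593/700) = 39469 + 51593/700 = 27679893/700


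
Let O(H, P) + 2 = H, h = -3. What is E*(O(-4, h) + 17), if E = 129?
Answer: 1419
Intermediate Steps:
O(H, P) = -2 + H
E*(O(-4, h) + 17) = 129*((-2 - 4) + 17) = 129*(-6 + 17) = 129*11 = 1419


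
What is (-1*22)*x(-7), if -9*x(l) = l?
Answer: -154/9 ≈ -17.111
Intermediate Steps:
x(l) = -l/9
(-1*22)*x(-7) = (-1*22)*(-⅑*(-7)) = -22*7/9 = -154/9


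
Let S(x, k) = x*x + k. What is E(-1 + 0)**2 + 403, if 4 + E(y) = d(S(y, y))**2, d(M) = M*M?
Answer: 419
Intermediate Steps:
S(x, k) = k + x**2 (S(x, k) = x**2 + k = k + x**2)
d(M) = M**2
E(y) = -4 + (y + y**2)**4 (E(y) = -4 + ((y + y**2)**2)**2 = -4 + (y + y**2)**4)
E(-1 + 0)**2 + 403 = (-4 + (-1 + 0)**4*(1 + (-1 + 0))**4)**2 + 403 = (-4 + (-1)**4*(1 - 1)**4)**2 + 403 = (-4 + 1*0**4)**2 + 403 = (-4 + 1*0)**2 + 403 = (-4 + 0)**2 + 403 = (-4)**2 + 403 = 16 + 403 = 419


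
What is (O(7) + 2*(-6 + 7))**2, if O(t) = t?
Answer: 81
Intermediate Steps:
(O(7) + 2*(-6 + 7))**2 = (7 + 2*(-6 + 7))**2 = (7 + 2*1)**2 = (7 + 2)**2 = 9**2 = 81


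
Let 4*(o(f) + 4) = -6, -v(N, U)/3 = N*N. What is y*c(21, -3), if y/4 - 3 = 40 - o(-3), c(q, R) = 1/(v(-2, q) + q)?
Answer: 194/9 ≈ 21.556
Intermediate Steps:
v(N, U) = -3*N² (v(N, U) = -3*N*N = -3*N²)
o(f) = -11/2 (o(f) = -4 + (¼)*(-6) = -4 - 3/2 = -11/2)
c(q, R) = 1/(-12 + q) (c(q, R) = 1/(-3*(-2)² + q) = 1/(-3*4 + q) = 1/(-12 + q))
y = 194 (y = 12 + 4*(40 - 1*(-11/2)) = 12 + 4*(40 + 11/2) = 12 + 4*(91/2) = 12 + 182 = 194)
y*c(21, -3) = 194/(-12 + 21) = 194/9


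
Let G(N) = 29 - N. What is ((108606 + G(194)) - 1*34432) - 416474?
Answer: -342465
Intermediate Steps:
((108606 + G(194)) - 1*34432) - 416474 = ((108606 + (29 - 1*194)) - 1*34432) - 416474 = ((108606 + (29 - 194)) - 34432) - 416474 = ((108606 - 165) - 34432) - 416474 = (108441 - 34432) - 416474 = 74009 - 416474 = -342465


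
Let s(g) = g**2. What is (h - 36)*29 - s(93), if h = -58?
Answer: -11375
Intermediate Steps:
(h - 36)*29 - s(93) = (-58 - 36)*29 - 1*93**2 = -94*29 - 1*8649 = -2726 - 8649 = -11375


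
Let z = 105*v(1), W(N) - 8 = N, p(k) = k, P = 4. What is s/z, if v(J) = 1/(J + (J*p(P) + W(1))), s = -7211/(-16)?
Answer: 7211/120 ≈ 60.092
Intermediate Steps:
s = 7211/16 (s = -7211*(-1/16) = 7211/16 ≈ 450.69)
W(N) = 8 + N
v(J) = 1/(9 + 5*J) (v(J) = 1/(J + (J*4 + (8 + 1))) = 1/(J + (4*J + 9)) = 1/(J + (9 + 4*J)) = 1/(9 + 5*J))
z = 15/2 (z = 105/(9 + 5*1) = 105/(9 + 5) = 105/14 = 105*(1/14) = 15/2 ≈ 7.5000)
s/z = (7211/16)/(15/2) = (2/15)*(7211/16) = 7211/120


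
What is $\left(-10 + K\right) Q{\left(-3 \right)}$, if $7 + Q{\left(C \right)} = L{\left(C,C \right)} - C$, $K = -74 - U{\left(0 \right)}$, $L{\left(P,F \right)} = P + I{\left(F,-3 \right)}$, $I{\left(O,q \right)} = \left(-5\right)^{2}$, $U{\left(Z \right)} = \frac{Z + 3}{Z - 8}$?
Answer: $- \frac{6021}{4} \approx -1505.3$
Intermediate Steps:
$U{\left(Z \right)} = \frac{3 + Z}{-8 + Z}$
$I{\left(O,q \right)} = 25$
$L{\left(P,F \right)} = 25 + P$ ($L{\left(P,F \right)} = P + 25 = 25 + P$)
$K = - \frac{589}{8}$ ($K = -74 - \frac{3 + 0}{-8 + 0} = -74 - \frac{1}{-8} \cdot 3 = -74 - \left(- \frac{1}{8}\right) 3 = -74 - - \frac{3}{8} = -74 + \frac{3}{8} = - \frac{589}{8} \approx -73.625$)
$Q{\left(C \right)} = 18$ ($Q{\left(C \right)} = -7 + \left(\left(25 + C\right) - C\right) = -7 + 25 = 18$)
$\left(-10 + K\right) Q{\left(-3 \right)} = \left(-10 - \frac{589}{8}\right) 18 = \left(- \frac{669}{8}\right) 18 = - \frac{6021}{4}$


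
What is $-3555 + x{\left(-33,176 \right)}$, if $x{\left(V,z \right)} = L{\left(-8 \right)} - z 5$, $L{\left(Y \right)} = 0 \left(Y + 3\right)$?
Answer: $-4435$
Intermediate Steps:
$L{\left(Y \right)} = 0$ ($L{\left(Y \right)} = 0 \left(3 + Y\right) = 0$)
$x{\left(V,z \right)} = - 5 z$ ($x{\left(V,z \right)} = 0 - z 5 = 0 - 5 z = - 5 z$)
$-3555 + x{\left(-33,176 \right)} = -3555 - 880 = -4435$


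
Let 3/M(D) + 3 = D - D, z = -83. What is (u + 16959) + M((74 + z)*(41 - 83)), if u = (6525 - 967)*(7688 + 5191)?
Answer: 71598440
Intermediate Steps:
u = 71581482 (u = 5558*12879 = 71581482)
M(D) = -1 (M(D) = 3/(-3 + (D - D)) = 3/(-3 + 0) = 3/(-3) = 3*(-⅓) = -1)
(u + 16959) + M((74 + z)*(41 - 83)) = (71581482 + 16959) - 1 = 71598441 - 1 = 71598440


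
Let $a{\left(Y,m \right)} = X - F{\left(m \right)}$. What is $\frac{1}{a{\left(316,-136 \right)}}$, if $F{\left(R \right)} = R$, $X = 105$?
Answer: $\frac{1}{241} \approx 0.0041494$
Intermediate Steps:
$a{\left(Y,m \right)} = 105 - m$
$\frac{1}{a{\left(316,-136 \right)}} = \frac{1}{105 - -136} = \frac{1}{105 + 136} = \frac{1}{241}$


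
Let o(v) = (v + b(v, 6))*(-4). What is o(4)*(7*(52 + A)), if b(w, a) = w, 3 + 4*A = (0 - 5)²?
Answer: -12880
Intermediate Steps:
A = 11/2 (A = -¾ + (0 - 5)²/4 = -¾ + (¼)*(-5)² = -¾ + (¼)*25 = -¾ + 25/4 = 11/2 ≈ 5.5000)
o(v) = -8*v (o(v) = (v + v)*(-4) = (2*v)*(-4) = -8*v)
o(4)*(7*(52 + A)) = (-8*4)*(7*(52 + 11/2)) = -224*115/2 = -32*805/2 = -12880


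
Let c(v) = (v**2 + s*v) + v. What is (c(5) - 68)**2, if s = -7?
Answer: 5329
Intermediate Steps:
c(v) = v**2 - 6*v (c(v) = (v**2 - 7*v) + v = v**2 - 6*v)
(c(5) - 68)**2 = (5*(-6 + 5) - 68)**2 = (5*(-1) - 68)**2 = (-5 - 68)**2 = (-73)**2 = 5329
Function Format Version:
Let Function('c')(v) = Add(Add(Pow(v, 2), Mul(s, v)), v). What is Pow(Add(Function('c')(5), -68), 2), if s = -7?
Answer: 5329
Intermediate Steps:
Function('c')(v) = Add(Pow(v, 2), Mul(-6, v)) (Function('c')(v) = Add(Add(Pow(v, 2), Mul(-7, v)), v) = Add(Pow(v, 2), Mul(-6, v)))
Pow(Add(Function('c')(5), -68), 2) = Pow(Add(Mul(5, Add(-6, 5)), -68), 2) = Pow(Add(Mul(5, -1), -68), 2) = Pow(Add(-5, -68), 2) = Pow(-73, 2) = 5329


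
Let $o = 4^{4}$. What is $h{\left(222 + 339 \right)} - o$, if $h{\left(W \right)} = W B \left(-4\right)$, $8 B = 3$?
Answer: $- \frac{2195}{2} \approx -1097.5$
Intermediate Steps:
$B = \frac{3}{8}$ ($B = \frac{1}{8} \cdot 3 = \frac{3}{8} \approx 0.375$)
$o = 256$
$h{\left(W \right)} = - \frac{3 W}{2}$ ($h{\left(W \right)} = W \frac{3}{8} \left(-4\right) = \frac{3 W}{8} \left(-4\right) = - \frac{3 W}{2}$)
$h{\left(222 + 339 \right)} - o = - \frac{3 \left(222 + 339\right)}{2} - 256 = \left(- \frac{3}{2}\right) 561 - 256 = - \frac{1683}{2} - 256 = - \frac{2195}{2}$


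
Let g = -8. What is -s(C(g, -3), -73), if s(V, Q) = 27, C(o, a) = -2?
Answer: -27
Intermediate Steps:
-s(C(g, -3), -73) = -1*27 = -27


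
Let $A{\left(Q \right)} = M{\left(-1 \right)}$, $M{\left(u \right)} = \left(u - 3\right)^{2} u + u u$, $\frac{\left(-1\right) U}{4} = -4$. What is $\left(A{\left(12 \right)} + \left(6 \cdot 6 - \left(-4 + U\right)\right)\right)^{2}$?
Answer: $81$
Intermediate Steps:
$U = 16$ ($U = \left(-4\right) \left(-4\right) = 16$)
$M{\left(u \right)} = u^{2} + u \left(-3 + u\right)^{2}$ ($M{\left(u \right)} = \left(-3 + u\right)^{2} u + u^{2} = u \left(-3 + u\right)^{2} + u^{2} = u^{2} + u \left(-3 + u\right)^{2}$)
$A{\left(Q \right)} = -15$ ($A{\left(Q \right)} = - (-1 + \left(-3 - 1\right)^{2}) = - (-1 + \left(-4\right)^{2}) = - (-1 + 16) = \left(-1\right) 15 = -15$)
$\left(A{\left(12 \right)} + \left(6 \cdot 6 - \left(-4 + U\right)\right)\right)^{2} = \left(-15 + \left(6 \cdot 6 + \left(4 - 16\right)\right)\right)^{2} = \left(-15 + \left(36 + \left(4 - 16\right)\right)\right)^{2} = \left(-15 + \left(36 - 12\right)\right)^{2} = \left(-15 + 24\right)^{2} = 9^{2} = 81$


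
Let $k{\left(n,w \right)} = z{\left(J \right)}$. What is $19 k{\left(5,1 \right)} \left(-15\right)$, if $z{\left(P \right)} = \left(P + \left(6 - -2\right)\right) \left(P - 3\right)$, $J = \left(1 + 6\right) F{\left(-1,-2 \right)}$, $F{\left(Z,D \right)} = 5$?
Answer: $-392160$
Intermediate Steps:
$J = 35$ ($J = \left(1 + 6\right) 5 = 7 \cdot 5 = 35$)
$z{\left(P \right)} = \left(-3 + P\right) \left(8 + P\right)$ ($z{\left(P \right)} = \left(P + \left(6 + 2\right)\right) \left(-3 + P\right) = \left(P + 8\right) \left(-3 + P\right) = \left(8 + P\right) \left(-3 + P\right) = \left(-3 + P\right) \left(8 + P\right)$)
$k{\left(n,w \right)} = 1376$ ($k{\left(n,w \right)} = -24 + 35^{2} + 5 \cdot 35 = -24 + 1225 + 175 = 1376$)
$19 k{\left(5,1 \right)} \left(-15\right) = 19 \cdot 1376 \left(-15\right) = 26144 \left(-15\right) = -392160$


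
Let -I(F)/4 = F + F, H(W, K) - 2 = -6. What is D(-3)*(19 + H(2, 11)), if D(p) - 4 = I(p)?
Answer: 420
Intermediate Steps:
H(W, K) = -4 (H(W, K) = 2 - 6 = -4)
I(F) = -8*F (I(F) = -4*(F + F) = -8*F)
D(p) = 4 - 8*p
D(-3)*(19 + H(2, 11)) = (4 - 8*(-3))*(19 - 4) = (4 + 24)*15 = 28*15 = 420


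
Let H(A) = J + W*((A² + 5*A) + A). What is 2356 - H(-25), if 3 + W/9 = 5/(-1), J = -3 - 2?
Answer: 36561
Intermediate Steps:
J = -5
W = -72 (W = -27 + 9*(5/(-1)) = -27 + 9*(5*(-1)) = -27 + 9*(-5) = -27 - 45 = -72)
H(A) = -5 - 432*A - 72*A² (H(A) = -5 - 72*((A² + 5*A) + A) = -5 - 72*(A² + 6*A) = -5 + (-432*A - 72*A²) = -5 - 432*A - 72*A²)
2356 - H(-25) = 2356 - (-5 - 432*(-25) - 72*(-25)²) = 2356 - (-5 + 10800 - 72*625) = 2356 - (-5 + 10800 - 45000) = 2356 - 1*(-34205) = 2356 + 34205 = 36561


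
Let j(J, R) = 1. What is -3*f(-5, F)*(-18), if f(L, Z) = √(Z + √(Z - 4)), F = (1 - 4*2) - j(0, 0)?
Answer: 54*√(-8 + 2*I*√3) ≈ 32.35 + 156.12*I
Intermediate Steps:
F = -8 (F = (1 - 4*2) - 1*1 = (1 - 8) - 1 = -7 - 1 = -8)
f(L, Z) = √(Z + √(-4 + Z))
-3*f(-5, F)*(-18) = -3*√(-8 + √(-4 - 8))*(-18) = -3*√(-8 + √(-12))*(-18) = -3*√(-8 + 2*I*√3)*(-18) = 54*√(-8 + 2*I*√3)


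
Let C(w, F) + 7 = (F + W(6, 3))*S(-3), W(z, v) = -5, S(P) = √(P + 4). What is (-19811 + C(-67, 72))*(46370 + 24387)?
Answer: -1397521507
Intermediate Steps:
S(P) = √(4 + P)
C(w, F) = -12 + F (C(w, F) = -7 + (F - 5)*√(4 - 3) = -7 + (-5 + F)*√1 = -7 + (-5 + F)*1 = -7 + (-5 + F) = -12 + F)
(-19811 + C(-67, 72))*(46370 + 24387) = (-19811 + (-12 + 72))*(46370 + 24387) = (-19811 + 60)*70757 = -19751*70757 = -1397521507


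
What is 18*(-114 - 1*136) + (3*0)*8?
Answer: -4500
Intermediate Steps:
18*(-114 - 1*136) + (3*0)*8 = 18*(-114 - 136) + 0*8 = 18*(-250) + 0 = -4500 + 0 = -4500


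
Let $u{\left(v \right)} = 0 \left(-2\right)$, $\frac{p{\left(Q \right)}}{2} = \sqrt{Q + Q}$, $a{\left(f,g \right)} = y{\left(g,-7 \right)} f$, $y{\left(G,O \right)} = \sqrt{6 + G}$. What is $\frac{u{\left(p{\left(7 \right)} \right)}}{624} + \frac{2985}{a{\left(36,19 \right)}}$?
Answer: $\frac{199}{12} \approx 16.583$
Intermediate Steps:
$a{\left(f,g \right)} = f \sqrt{6 + g}$ ($a{\left(f,g \right)} = \sqrt{6 + g} f = f \sqrt{6 + g}$)
$p{\left(Q \right)} = 2 \sqrt{2} \sqrt{Q}$ ($p{\left(Q \right)} = 2 \sqrt{Q + Q} = 2 \sqrt{2 Q} = 2 \sqrt{2} \sqrt{Q}$)
$u{\left(v \right)} = 0$
$\frac{u{\left(p{\left(7 \right)} \right)}}{624} + \frac{2985}{a{\left(36,19 \right)}} = \frac{0}{624} + \frac{2985}{36 \sqrt{6 + 19}} = 0 \cdot \frac{1}{624} + \frac{2985}{36 \sqrt{25}} = 0 + \frac{2985}{36 \cdot 5} = 0 + \frac{2985}{180} = 0 + 2985 \cdot \frac{1}{180} = 0 + \frac{199}{12} = \frac{199}{12}$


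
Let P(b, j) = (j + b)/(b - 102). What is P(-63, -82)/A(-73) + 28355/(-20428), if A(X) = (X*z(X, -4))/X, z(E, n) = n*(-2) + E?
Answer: -61413887/43818060 ≈ -1.4016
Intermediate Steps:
z(E, n) = E - 2*n (z(E, n) = -2*n + E = E - 2*n)
A(X) = 8 + X (A(X) = (X*(X - 2*(-4)))/X = (X*(X + 8))/X = (X*(8 + X))/X = 8 + X)
P(b, j) = (b + j)/(-102 + b)
P(-63, -82)/A(-73) + 28355/(-20428) = ((-63 - 82)/(-102 - 63))/(8 - 73) + 28355/(-20428) = (-145/(-165))/(-65) + 28355*(-1/20428) = -1/165*(-145)*(-1/65) - 28355/20428 = (29/33)*(-1/65) - 28355/20428 = -29/2145 - 28355/20428 = -61413887/43818060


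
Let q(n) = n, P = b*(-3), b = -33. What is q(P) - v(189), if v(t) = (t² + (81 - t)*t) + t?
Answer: -15399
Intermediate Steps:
P = 99 (P = -33*(-3) = 99)
v(t) = t + t² + t*(81 - t) (v(t) = (t² + t*(81 - t)) + t = t + t² + t*(81 - t))
q(P) - v(189) = 99 - 82*189 = 99 - 1*15498 = 99 - 15498 = -15399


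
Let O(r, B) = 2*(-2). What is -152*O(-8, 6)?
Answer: 608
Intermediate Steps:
O(r, B) = -4
-152*O(-8, 6) = -152*(-4) = 608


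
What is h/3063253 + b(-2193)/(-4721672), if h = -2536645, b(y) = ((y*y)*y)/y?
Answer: -26709152097437/14463675919016 ≈ -1.8466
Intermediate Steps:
b(y) = y² (b(y) = (y²*y)/y = y³/y = y²)
h/3063253 + b(-2193)/(-4721672) = -2536645/3063253 + (-2193)²/(-4721672) = -2536645*1/3063253 + 4809249*(-1/4721672) = -2536645/3063253 - 4809249/4721672 = -26709152097437/14463675919016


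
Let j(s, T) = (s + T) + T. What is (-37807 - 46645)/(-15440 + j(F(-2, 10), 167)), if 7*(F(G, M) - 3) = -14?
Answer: 84452/15105 ≈ 5.5910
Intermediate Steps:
F(G, M) = 1 (F(G, M) = 3 + (⅐)*(-14) = 3 - 2 = 1)
j(s, T) = s + 2*T (j(s, T) = (T + s) + T = s + 2*T)
(-37807 - 46645)/(-15440 + j(F(-2, 10), 167)) = (-37807 - 46645)/(-15440 + (1 + 2*167)) = -84452/(-15440 + (1 + 334)) = -84452/(-15440 + 335) = -84452/(-15105) = -84452*(-1/15105) = 84452/15105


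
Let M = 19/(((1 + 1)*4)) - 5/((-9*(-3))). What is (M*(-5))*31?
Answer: -73315/216 ≈ -339.42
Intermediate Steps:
M = 473/216 (M = 19/((2*4)) - 5/27 = 19/8 - 5*1/27 = 19*(⅛) - 5/27 = 19/8 - 5/27 = 473/216 ≈ 2.1898)
(M*(-5))*31 = ((473/216)*(-5))*31 = -2365/216*31 = -73315/216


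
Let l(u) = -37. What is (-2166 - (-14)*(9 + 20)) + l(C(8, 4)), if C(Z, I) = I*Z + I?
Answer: -1797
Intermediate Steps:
C(Z, I) = I + I*Z
(-2166 - (-14)*(9 + 20)) + l(C(8, 4)) = (-2166 - (-14)*(9 + 20)) - 37 = (-2166 - (-14)*29) - 37 = (-2166 - 1*(-406)) - 37 = (-2166 + 406) - 37 = -1760 - 37 = -1797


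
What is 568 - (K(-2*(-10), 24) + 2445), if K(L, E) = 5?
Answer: -1882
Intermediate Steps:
568 - (K(-2*(-10), 24) + 2445) = 568 - (5 + 2445) = 568 - 1*2450 = 568 - 2450 = -1882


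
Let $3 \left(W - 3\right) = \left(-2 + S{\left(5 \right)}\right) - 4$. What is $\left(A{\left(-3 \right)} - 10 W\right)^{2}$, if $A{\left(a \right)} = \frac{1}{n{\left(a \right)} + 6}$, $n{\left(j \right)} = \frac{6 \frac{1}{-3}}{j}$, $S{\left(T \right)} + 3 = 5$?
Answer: $\frac{982081}{3600} \approx 272.8$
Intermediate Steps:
$S{\left(T \right)} = 2$ ($S{\left(T \right)} = -3 + 5 = 2$)
$n{\left(j \right)} = - \frac{2}{j}$ ($n{\left(j \right)} = \frac{6 \left(- \frac{1}{3}\right)}{j} = - \frac{2}{j}$)
$W = \frac{5}{3}$ ($W = 3 + \frac{\left(-2 + 2\right) - 4}{3} = 3 + \frac{0 - 4}{3} = 3 + \frac{1}{3} \left(-4\right) = 3 - \frac{4}{3} = \frac{5}{3} \approx 1.6667$)
$A{\left(a \right)} = \frac{1}{6 - \frac{2}{a}}$ ($A{\left(a \right)} = \frac{1}{- \frac{2}{a} + 6} = \frac{1}{6 - \frac{2}{a}}$)
$\left(A{\left(-3 \right)} - 10 W\right)^{2} = \left(\frac{1}{2} \left(-3\right) \frac{1}{-1 + 3 \left(-3\right)} - \frac{50}{3}\right)^{2} = \left(\frac{1}{2} \left(-3\right) \frac{1}{-1 - 9} - \frac{50}{3}\right)^{2} = \left(\frac{1}{2} \left(-3\right) \frac{1}{-10} - \frac{50}{3}\right)^{2} = \left(\frac{1}{2} \left(-3\right) \left(- \frac{1}{10}\right) - \frac{50}{3}\right)^{2} = \left(\frac{3}{20} - \frac{50}{3}\right)^{2} = \left(- \frac{991}{60}\right)^{2} = \frac{982081}{3600}$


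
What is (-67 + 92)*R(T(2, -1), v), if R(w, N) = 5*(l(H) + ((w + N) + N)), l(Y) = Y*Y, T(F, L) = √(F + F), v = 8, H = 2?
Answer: 2750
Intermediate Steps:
T(F, L) = √2*√F (T(F, L) = √(2*F) = √2*√F)
l(Y) = Y²
R(w, N) = 20 + 5*w + 10*N (R(w, N) = 5*(2² + ((w + N) + N)) = 5*(4 + ((N + w) + N)) = 5*(4 + (w + 2*N)) = 5*(4 + w + 2*N) = 20 + 5*w + 10*N)
(-67 + 92)*R(T(2, -1), v) = (-67 + 92)*(20 + 5*(√2*√2) + 10*8) = 25*(20 + 5*2 + 80) = 25*(20 + 10 + 80) = 25*110 = 2750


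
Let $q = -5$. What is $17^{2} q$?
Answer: $-1445$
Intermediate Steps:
$17^{2} q = 17^{2} \left(-5\right) = 289 \left(-5\right) = -1445$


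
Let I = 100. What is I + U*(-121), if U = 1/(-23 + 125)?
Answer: 10079/102 ≈ 98.814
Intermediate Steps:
U = 1/102 ≈ 0.0098039
I + U*(-121) = 100 + (1/102)*(-121) = 100 - 121/102 = 10079/102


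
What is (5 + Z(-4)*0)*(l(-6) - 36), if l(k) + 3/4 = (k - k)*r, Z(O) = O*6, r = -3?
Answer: -735/4 ≈ -183.75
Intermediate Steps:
Z(O) = 6*O
l(k) = -3/4 (l(k) = -3/4 + (k - k)*(-3) = -3/4 + 0*(-3) = -3/4 + 0 = -3/4)
(5 + Z(-4)*0)*(l(-6) - 36) = (5 + (6*(-4))*0)*(-3/4 - 36) = (5 - 24*0)*(-147/4) = (5 + 0)*(-147/4) = 5*(-147/4) = -735/4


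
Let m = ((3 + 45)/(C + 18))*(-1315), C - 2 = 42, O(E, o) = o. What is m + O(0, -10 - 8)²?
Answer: -21516/31 ≈ -694.06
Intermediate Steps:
C = 44 (C = 2 + 42 = 44)
m = -31560/31 (m = ((3 + 45)/(44 + 18))*(-1315) = (48/62)*(-1315) = (48*(1/62))*(-1315) = (24/31)*(-1315) = -31560/31 ≈ -1018.1)
m + O(0, -10 - 8)² = -31560/31 + (-10 - 8)² = -31560/31 + (-18)² = -31560/31 + 324 = -21516/31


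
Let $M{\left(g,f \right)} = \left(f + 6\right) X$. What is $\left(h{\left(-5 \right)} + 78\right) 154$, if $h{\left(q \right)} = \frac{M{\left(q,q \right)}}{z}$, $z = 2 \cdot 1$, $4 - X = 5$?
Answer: $11935$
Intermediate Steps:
$X = -1$ ($X = 4 - 5 = -1$)
$M{\left(g,f \right)} = -6 - f$ ($M{\left(g,f \right)} = \left(f + 6\right) \left(-1\right) = \left(6 + f\right) \left(-1\right) = -6 - f$)
$z = 2$
$h{\left(q \right)} = -3 - \frac{q}{2}$ ($h{\left(q \right)} = \frac{-6 - q}{2} = \left(-6 - q\right) \frac{1}{2} = -3 - \frac{q}{2}$)
$\left(h{\left(-5 \right)} + 78\right) 154 = \left(\left(-3 - - \frac{5}{2}\right) + 78\right) 154 = \left(\left(-3 + \frac{5}{2}\right) + 78\right) 154 = \left(- \frac{1}{2} + 78\right) 154 = \frac{155}{2} \cdot 154 = 11935$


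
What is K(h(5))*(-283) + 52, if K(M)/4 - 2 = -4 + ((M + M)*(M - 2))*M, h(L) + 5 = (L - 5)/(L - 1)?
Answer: 398516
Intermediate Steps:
h(L) = -5 + (-5 + L)/(-1 + L) (h(L) = -5 + (L - 5)/(L - 1) = -5 + (-5 + L)/(-1 + L))
K(M) = -8 + 8*M²*(-2 + M) (K(M) = 8 + 4*(-4 + ((M + M)*(M - 2))*M) = 8 + 4*(-4 + ((2*M)*(-2 + M))*M) = 8 + 4*(-4 + (2*M*(-2 + M))*M) = 8 + 4*(-4 + 2*M²*(-2 + M)) = 8 + (-16 + 8*M²*(-2 + M)) = -8 + 8*M²*(-2 + M))
K(h(5))*(-283) + 52 = (-8 - 16*400/(-1 + 5)² + 8*(-4*5/(-1 + 5))³)*(-283) + 52 = (-8 - 16*(-4*5/4)² + 8*(-4*5/4)³)*(-283) + 52 = (-8 - 16*(-4*5*¼)² + 8*(-4*5*¼)³)*(-283) + 52 = (-8 - 16*(-5)² + 8*(-5)³)*(-283) + 52 = (-8 - 16*25 + 8*(-125))*(-283) + 52 = (-8 - 400 - 1000)*(-283) + 52 = -1408*(-283) + 52 = 398464 + 52 = 398516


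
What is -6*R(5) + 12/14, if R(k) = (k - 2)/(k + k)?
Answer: -33/35 ≈ -0.94286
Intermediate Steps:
R(k) = (-2 + k)/(2*k) (R(k) = (-2 + k)/((2*k)) = (-2 + k)*(1/(2*k)) = (-2 + k)/(2*k))
-6*R(5) + 12/14 = -3*(-2 + 5)/5 + 12/14 = -3*3/5 + 12*(1/14) = -6*3/10 + 6/7 = -9/5 + 6/7 = -33/35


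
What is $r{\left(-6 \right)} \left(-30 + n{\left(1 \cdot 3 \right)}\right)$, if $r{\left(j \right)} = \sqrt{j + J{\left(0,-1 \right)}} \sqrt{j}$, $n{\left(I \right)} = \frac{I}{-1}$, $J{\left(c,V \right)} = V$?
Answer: $33 \sqrt{42} \approx 213.86$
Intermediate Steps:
$n{\left(I \right)} = - I$ ($n{\left(I \right)} = I \left(-1\right) = - I$)
$r{\left(j \right)} = \sqrt{j} \sqrt{-1 + j}$ ($r{\left(j \right)} = \sqrt{j - 1} \sqrt{j} = \sqrt{-1 + j} \sqrt{j} = \sqrt{j} \sqrt{-1 + j}$)
$r{\left(-6 \right)} \left(-30 + n{\left(1 \cdot 3 \right)}\right) = \sqrt{-6} \sqrt{-1 - 6} \left(-30 - 1 \cdot 3\right) = i \sqrt{6} \sqrt{-7} \left(-30 - 3\right) = i \sqrt{6} i \sqrt{7} \left(-30 - 3\right) = - \sqrt{42} \left(-33\right) = 33 \sqrt{42}$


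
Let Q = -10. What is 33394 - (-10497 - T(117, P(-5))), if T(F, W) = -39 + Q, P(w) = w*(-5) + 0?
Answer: 43842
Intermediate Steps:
P(w) = -5*w (P(w) = -5*w + 0 = -5*w)
T(F, W) = -49 (T(F, W) = -39 - 10 = -49)
33394 - (-10497 - T(117, P(-5))) = 33394 - (-10497 - 1*(-49)) = 33394 - (-10497 + 49) = 33394 - 1*(-10448) = 33394 + 10448 = 43842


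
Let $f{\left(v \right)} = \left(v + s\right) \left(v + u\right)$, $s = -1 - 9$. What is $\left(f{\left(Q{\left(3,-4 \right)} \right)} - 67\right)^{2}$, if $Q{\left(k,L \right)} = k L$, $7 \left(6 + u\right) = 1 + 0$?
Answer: $\frac{5202961}{49} \approx 1.0618 \cdot 10^{5}$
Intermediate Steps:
$s = -10$ ($s = -1 - 9 = -10$)
$u = - \frac{41}{7}$ ($u = -6 + \frac{1 + 0}{7} = -6 + \frac{1}{7} \cdot 1 = -6 + \frac{1}{7} = - \frac{41}{7} \approx -5.8571$)
$Q{\left(k,L \right)} = L k$
$f{\left(v \right)} = \left(-10 + v\right) \left(- \frac{41}{7} + v\right)$ ($f{\left(v \right)} = \left(v - 10\right) \left(v - \frac{41}{7}\right) = \left(-10 + v\right) \left(- \frac{41}{7} + v\right)$)
$\left(f{\left(Q{\left(3,-4 \right)} \right)} - 67\right)^{2} = \left(\left(\frac{410}{7} + \left(\left(-4\right) 3\right)^{2} - \frac{111 \left(\left(-4\right) 3\right)}{7}\right) - 67\right)^{2} = \left(\left(\frac{410}{7} + \left(-12\right)^{2} - - \frac{1332}{7}\right) - 67\right)^{2} = \left(\left(\frac{410}{7} + 144 + \frac{1332}{7}\right) - 67\right)^{2} = \left(\frac{2750}{7} - 67\right)^{2} = \left(\frac{2281}{7}\right)^{2} = \frac{5202961}{49}$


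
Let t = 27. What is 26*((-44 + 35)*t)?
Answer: -6318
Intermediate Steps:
26*((-44 + 35)*t) = 26*((-44 + 35)*27) = 26*(-9*27) = 26*(-243) = -6318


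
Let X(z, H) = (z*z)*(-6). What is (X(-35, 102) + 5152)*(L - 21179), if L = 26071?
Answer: -10752616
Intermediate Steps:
X(z, H) = -6*z² (X(z, H) = z²*(-6) = -6*z²)
(X(-35, 102) + 5152)*(L - 21179) = (-6*(-35)² + 5152)*(26071 - 21179) = (-6*1225 + 5152)*4892 = (-7350 + 5152)*4892 = -2198*4892 = -10752616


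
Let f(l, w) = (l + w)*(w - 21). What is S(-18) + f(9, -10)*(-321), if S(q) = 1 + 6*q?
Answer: -10058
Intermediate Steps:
f(l, w) = (-21 + w)*(l + w) (f(l, w) = (l + w)*(-21 + w) = (-21 + w)*(l + w))
S(-18) + f(9, -10)*(-321) = (1 + 6*(-18)) + ((-10)² - 21*9 - 21*(-10) + 9*(-10))*(-321) = (1 - 108) + (100 - 189 + 210 - 90)*(-321) = -107 + 31*(-321) = -107 - 9951 = -10058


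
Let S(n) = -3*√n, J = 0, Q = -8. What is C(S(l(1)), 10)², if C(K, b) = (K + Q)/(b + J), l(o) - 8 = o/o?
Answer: 289/100 ≈ 2.8900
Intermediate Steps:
l(o) = 9 (l(o) = 8 + o/o = 8 + 1 = 9)
C(K, b) = (-8 + K)/b (C(K, b) = (K - 8)/(b + 0) = (-8 + K)/b)
C(S(l(1)), 10)² = ((-8 - 3*√9)/10)² = ((-8 - 3*3)/10)² = ((-8 - 9)/10)² = ((⅒)*(-17))² = (-17/10)² = 289/100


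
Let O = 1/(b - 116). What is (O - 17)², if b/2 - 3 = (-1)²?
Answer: 3374569/11664 ≈ 289.31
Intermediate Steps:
b = 8 (b = 6 + 2*(-1)² = 6 + 2*1 = 6 + 2 = 8)
O = -1/108 (O = 1/(8 - 116) = 1/(-108) = -1/108 ≈ -0.0092593)
(O - 17)² = (-1/108 - 17)² = (-1837/108)² = 3374569/11664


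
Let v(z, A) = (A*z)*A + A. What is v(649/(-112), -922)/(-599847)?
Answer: 137951945/16795716 ≈ 8.2135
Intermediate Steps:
v(z, A) = A + z*A² (v(z, A) = z*A² + A = A + z*A²)
v(649/(-112), -922)/(-599847) = -922*(1 - 598378/(-112))/(-599847) = -922*(1 - 598378*(-1)/112)*(-1/599847) = -922*(1 - 922*(-649/112))*(-1/599847) = -922*(1 + 299189/56)*(-1/599847) = -922*299245/56*(-1/599847) = -137951945/28*(-1/599847) = 137951945/16795716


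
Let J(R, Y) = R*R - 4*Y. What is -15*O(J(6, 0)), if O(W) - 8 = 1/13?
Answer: -1575/13 ≈ -121.15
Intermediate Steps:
J(R, Y) = R**2 - 4*Y
O(W) = 105/13 (O(W) = 8 + 1/13 = 105/13)
-15*O(J(6, 0)) = -15*105/13 = -1575/13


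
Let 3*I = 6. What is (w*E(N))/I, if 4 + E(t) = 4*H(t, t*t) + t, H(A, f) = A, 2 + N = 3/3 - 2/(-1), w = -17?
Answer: -17/2 ≈ -8.5000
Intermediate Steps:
I = 2 (I = (1/3)*6 = 2)
N = 1 (N = -2 + (3/3 - 2/(-1)) = -2 + (3*(1/3) - 2*(-1)) = -2 + (1 + 2) = -2 + 3 = 1)
E(t) = -4 + 5*t (E(t) = -4 + (4*t + t) = -4 + 5*t)
(w*E(N))/I = -17*(-4 + 5*1)/2 = -17*(-4 + 5)*(1/2) = -17*1*(1/2) = -17*1/2 = -17/2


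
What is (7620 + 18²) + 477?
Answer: 8421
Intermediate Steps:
(7620 + 18²) + 477 = (7620 + 324) + 477 = 7944 + 477 = 8421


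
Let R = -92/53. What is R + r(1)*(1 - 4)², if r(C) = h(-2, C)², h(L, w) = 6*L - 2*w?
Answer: 93400/53 ≈ 1762.3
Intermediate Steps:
h(L, w) = -2*w + 6*L
r(C) = (-12 - 2*C)² (r(C) = (-2*C + 6*(-2))² = (-2*C - 12)² = (-12 - 2*C)²)
R = -92/53 (R = -92*1/53 = -92/53 ≈ -1.7358)
R + r(1)*(1 - 4)² = -92/53 + (4*(6 + 1)²)*(1 - 4)² = -92/53 + (4*7²)*(-3)² = -92/53 + (4*49)*9 = -92/53 + 196*9 = -92/53 + 1764 = 93400/53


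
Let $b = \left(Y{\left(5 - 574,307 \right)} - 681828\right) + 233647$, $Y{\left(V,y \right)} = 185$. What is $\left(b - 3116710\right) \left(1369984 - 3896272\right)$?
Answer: $9005473991328$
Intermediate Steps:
$b = -447996$ ($b = \left(185 - 681828\right) + 233647 = -681643 + 233647 = -447996$)
$\left(b - 3116710\right) \left(1369984 - 3896272\right) = \left(-447996 - 3116710\right) \left(1369984 - 3896272\right) = \left(-3564706\right) \left(-2526288\right) = 9005473991328$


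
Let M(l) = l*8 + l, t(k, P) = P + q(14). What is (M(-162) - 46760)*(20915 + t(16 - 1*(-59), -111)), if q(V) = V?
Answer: -1003802324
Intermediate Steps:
t(k, P) = 14 + P (t(k, P) = P + 14 = 14 + P)
M(l) = 9*l (M(l) = 8*l + l = 9*l)
(M(-162) - 46760)*(20915 + t(16 - 1*(-59), -111)) = (9*(-162) - 46760)*(20915 + (14 - 111)) = (-1458 - 46760)*(20915 - 97) = -48218*20818 = -1003802324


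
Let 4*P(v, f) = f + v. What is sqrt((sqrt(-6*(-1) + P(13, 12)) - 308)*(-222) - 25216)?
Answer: sqrt(42383) ≈ 205.87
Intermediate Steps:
P(v, f) = f/4 + v/4 (P(v, f) = (f + v)/4 = f/4 + v/4)
sqrt((sqrt(-6*(-1) + P(13, 12)) - 308)*(-222) - 25216) = sqrt((sqrt(-6*(-1) + ((1/4)*12 + (1/4)*13)) - 308)*(-222) - 25216) = sqrt((sqrt(6 + (3 + 13/4)) - 308)*(-222) - 25216) = sqrt((sqrt(6 + 25/4) - 308)*(-222) - 25216) = sqrt((sqrt(49/4) - 308)*(-222) - 25216) = sqrt((7/2 - 308)*(-222) - 25216) = sqrt(-609/2*(-222) - 25216) = sqrt(67599 - 25216) = sqrt(42383)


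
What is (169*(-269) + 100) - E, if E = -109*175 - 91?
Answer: -26195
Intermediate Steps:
E = -19166 (E = -19075 - 91 = -19166)
(169*(-269) + 100) - E = (169*(-269) + 100) - 1*(-19166) = (-45461 + 100) + 19166 = -45361 + 19166 = -26195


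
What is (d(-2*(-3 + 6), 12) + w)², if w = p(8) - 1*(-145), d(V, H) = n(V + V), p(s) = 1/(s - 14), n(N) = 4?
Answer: 797449/36 ≈ 22151.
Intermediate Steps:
p(s) = 1/(-14 + s)
d(V, H) = 4
w = 869/6 (w = 1/(-14 + 8) - 1*(-145) = 1/(-6) + 145 = -⅙ + 145 = 869/6 ≈ 144.83)
(d(-2*(-3 + 6), 12) + w)² = (4 + 869/6)² = (893/6)² = 797449/36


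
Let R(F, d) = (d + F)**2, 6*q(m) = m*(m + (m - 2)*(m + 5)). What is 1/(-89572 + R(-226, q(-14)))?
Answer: 9/1715596 ≈ 5.2460e-6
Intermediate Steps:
q(m) = m*(m + (-2 + m)*(5 + m))/6 (q(m) = (m*(m + (m - 2)*(m + 5)))/6 = (m*(m + (-2 + m)*(5 + m)))/6 = m*(m + (-2 + m)*(5 + m))/6)
R(F, d) = (F + d)**2
1/(-89572 + R(-226, q(-14))) = 1/(-89572 + (-226 + (1/6)*(-14)*(-10 + (-14)**2 + 4*(-14)))**2) = 1/(-89572 + (-226 + (1/6)*(-14)*(-10 + 196 - 56))**2) = 1/(-89572 + (-226 + (1/6)*(-14)*130)**2) = 1/(-89572 + (-226 - 910/3)**2) = 1/(-89572 + (-1588/3)**2) = 1/(-89572 + 2521744/9) = 1/(1715596/9) = 9/1715596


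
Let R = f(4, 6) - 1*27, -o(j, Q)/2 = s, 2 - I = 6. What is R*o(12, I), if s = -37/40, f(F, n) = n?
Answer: -777/20 ≈ -38.850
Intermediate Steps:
I = -4 (I = 2 - 1*6 = 2 - 6 = -4)
s = -37/40 (s = -37*1/40 = -37/40 ≈ -0.92500)
o(j, Q) = 37/20 (o(j, Q) = -2*(-37/40) = 37/20)
R = -21 (R = 6 - 1*27 = 6 - 27 = -21)
R*o(12, I) = -21*37/20 = -777/20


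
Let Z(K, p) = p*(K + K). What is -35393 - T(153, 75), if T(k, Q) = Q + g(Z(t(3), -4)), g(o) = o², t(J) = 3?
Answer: -36044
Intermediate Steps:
Z(K, p) = 2*K*p (Z(K, p) = p*(2*K) = 2*K*p)
T(k, Q) = 576 + Q (T(k, Q) = Q + (2*3*(-4))² = Q + (-24)² = Q + 576 = 576 + Q)
-35393 - T(153, 75) = -35393 - (576 + 75) = -35393 - 1*651 = -35393 - 651 = -36044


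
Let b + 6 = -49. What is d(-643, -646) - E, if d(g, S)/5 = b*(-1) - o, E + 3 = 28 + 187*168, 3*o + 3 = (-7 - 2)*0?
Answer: -31161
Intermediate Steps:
b = -55 (b = -6 - 49 = -55)
o = -1 (o = -1 + ((-7 - 2)*0)/3 = -1 + (-9*0)/3 = -1 + (1/3)*0 = -1 + 0 = -1)
E = 31441 (E = -3 + (28 + 187*168) = -3 + (28 + 31416) = -3 + 31444 = 31441)
d(g, S) = 280 (d(g, S) = 5*(-55*(-1) - 1*(-1)) = 5*(55 + 1) = 5*56 = 280)
d(-643, -646) - E = 280 - 1*31441 = 280 - 31441 = -31161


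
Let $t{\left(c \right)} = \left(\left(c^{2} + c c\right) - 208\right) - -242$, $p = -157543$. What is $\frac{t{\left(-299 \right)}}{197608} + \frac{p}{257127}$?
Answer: $\frac{3712951757}{12702588054} \approx 0.2923$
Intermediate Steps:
$t{\left(c \right)} = 34 + 2 c^{2}$ ($t{\left(c \right)} = \left(\left(c^{2} + c^{2}\right) - 208\right) + 242 = \left(2 c^{2} - 208\right) + 242 = \left(-208 + 2 c^{2}\right) + 242 = 34 + 2 c^{2}$)
$\frac{t{\left(-299 \right)}}{197608} + \frac{p}{257127} = \frac{34 + 2 \left(-299\right)^{2}}{197608} - \frac{157543}{257127} = \left(34 + 2 \cdot 89401\right) \frac{1}{197608} - \frac{157543}{257127} = \left(34 + 178802\right) \frac{1}{197608} - \frac{157543}{257127} = 178836 \cdot \frac{1}{197608} - \frac{157543}{257127} = \frac{44709}{49402} - \frac{157543}{257127} = \frac{3712951757}{12702588054}$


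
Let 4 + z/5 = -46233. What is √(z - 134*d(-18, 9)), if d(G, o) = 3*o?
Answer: I*√234803 ≈ 484.56*I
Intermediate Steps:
z = -231185 (z = -20 + 5*(-46233) = -20 - 231165 = -231185)
√(z - 134*d(-18, 9)) = √(-231185 - 402*9) = √(-231185 - 134*27) = √(-231185 - 3618) = √(-234803) = I*√234803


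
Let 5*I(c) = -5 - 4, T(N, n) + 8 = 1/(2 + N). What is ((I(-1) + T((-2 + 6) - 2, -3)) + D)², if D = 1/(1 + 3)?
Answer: 8649/100 ≈ 86.490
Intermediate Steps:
D = ¼ (D = 1/4 = ¼ ≈ 0.25000)
T(N, n) = -8 + 1/(2 + N)
I(c) = -9/5 (I(c) = (-5 - 4)/5 = (⅕)*(-9) = -9/5)
((I(-1) + T((-2 + 6) - 2, -3)) + D)² = ((-9/5 + (-15 - 8*((-2 + 6) - 2))/(2 + ((-2 + 6) - 2))) + ¼)² = ((-9/5 + (-15 - 8*(4 - 2))/(2 + (4 - 2))) + ¼)² = ((-9/5 + (-15 - 8*2)/(2 + 2)) + ¼)² = ((-9/5 + (-15 - 16)/4) + ¼)² = ((-9/5 + (¼)*(-31)) + ¼)² = ((-9/5 - 31/4) + ¼)² = (-191/20 + ¼)² = (-93/10)² = 8649/100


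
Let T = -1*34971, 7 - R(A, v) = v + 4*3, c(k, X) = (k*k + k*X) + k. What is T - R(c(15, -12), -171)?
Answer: -35137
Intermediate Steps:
c(k, X) = k + k² + X*k (c(k, X) = (k² + X*k) + k = k + k² + X*k)
R(A, v) = -5 - v (R(A, v) = 7 - (v + 4*3) = 7 - (v + 12) = 7 - (12 + v) = 7 + (-12 - v) = -5 - v)
T = -34971
T - R(c(15, -12), -171) = -34971 - (-5 - 1*(-171)) = -34971 - (-5 + 171) = -34971 - 1*166 = -34971 - 166 = -35137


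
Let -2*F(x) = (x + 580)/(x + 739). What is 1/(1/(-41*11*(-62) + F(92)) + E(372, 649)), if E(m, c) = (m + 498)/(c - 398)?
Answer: 1944085862/6738534467 ≈ 0.28850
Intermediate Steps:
F(x) = -(580 + x)/(2*(739 + x)) (F(x) = -(x + 580)/(2*(x + 739)) = -(580 + x)/(2*(739 + x)))
E(m, c) = (498 + m)/(-398 + c)
1/(1/(-41*11*(-62) + F(92)) + E(372, 649)) = 1/(1/(-41*11*(-62) + (-580 - 1*92)/(2*(739 + 92))) + (498 + 372)/(-398 + 649)) = 1/(1/(-451*(-62) + (1/2)*(-580 - 92)/831) + 870/251) = 1/(1/(27962 + (1/2)*(1/831)*(-672)) + (1/251)*870) = 1/(1/(27962 - 112/277) + 870/251) = 1/(1/(7745362/277) + 870/251) = 1/(277/7745362 + 870/251) = 1/(6738534467/1944085862) = 1944085862/6738534467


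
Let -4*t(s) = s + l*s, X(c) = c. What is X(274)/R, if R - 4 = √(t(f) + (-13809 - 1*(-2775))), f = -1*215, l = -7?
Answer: 2192/22745 - 274*I*√45426/22745 ≈ 0.096373 - 2.5675*I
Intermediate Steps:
f = -215
t(s) = 3*s/2 (t(s) = -(s - 7*s)/4 = -(-3)*s/2 = 3*s/2)
R = 4 + I*√45426/2 (R = 4 + √((3/2)*(-215) + (-13809 - 1*(-2775))) = 4 + √(-645/2 + (-13809 + 2775)) = 4 + √(-645/2 - 11034) = 4 + √(-22713/2) = 4 + I*√45426/2 ≈ 4.0 + 106.57*I)
X(274)/R = 274/(4 + I*√45426/2)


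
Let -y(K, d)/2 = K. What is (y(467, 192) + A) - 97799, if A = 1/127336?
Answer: -12572265287/127336 ≈ -98733.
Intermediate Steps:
y(K, d) = -2*K
A = 1/127336 ≈ 7.8532e-6
(y(467, 192) + A) - 97799 = (-2*467 + 1/127336) - 97799 = (-934 + 1/127336) - 97799 = -118931823/127336 - 97799 = -12572265287/127336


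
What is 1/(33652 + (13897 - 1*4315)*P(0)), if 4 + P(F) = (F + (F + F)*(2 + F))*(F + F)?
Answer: -1/4676 ≈ -0.00021386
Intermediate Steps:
P(F) = -4 + 2*F*(F + 2*F*(2 + F)) (P(F) = -4 + (F + (F + F)*(2 + F))*(F + F) = -4 + (F + (2*F)*(2 + F))*(2*F) = -4 + (F + 2*F*(2 + F))*(2*F) = -4 + 2*F*(F + 2*F*(2 + F)))
1/(33652 + (13897 - 1*4315)*P(0)) = 1/(33652 + (13897 - 1*4315)*(-4 + 4*0³ + 10*0²)) = 1/(33652 + (13897 - 4315)*(-4 + 4*0 + 10*0)) = 1/(33652 + 9582*(-4 + 0 + 0)) = 1/(33652 + 9582*(-4)) = 1/(33652 - 38328) = 1/(-4676) = -1/4676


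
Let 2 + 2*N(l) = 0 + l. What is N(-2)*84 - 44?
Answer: -212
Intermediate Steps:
N(l) = -1 + l/2 (N(l) = -1 + (0 + l)/2 = -1 + l/2)
N(-2)*84 - 44 = (-1 + (½)*(-2))*84 - 44 = (-1 - 1)*84 - 44 = -2*84 - 44 = -168 - 44 = -212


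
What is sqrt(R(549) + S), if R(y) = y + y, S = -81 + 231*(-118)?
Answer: I*sqrt(26241) ≈ 161.99*I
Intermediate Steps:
S = -27339 (S = -81 - 27258 = -27339)
R(y) = 2*y
sqrt(R(549) + S) = sqrt(2*549 - 27339) = sqrt(1098 - 27339) = sqrt(-26241) = I*sqrt(26241)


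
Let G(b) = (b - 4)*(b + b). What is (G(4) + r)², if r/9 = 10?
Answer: 8100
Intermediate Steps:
G(b) = 2*b*(-4 + b) (G(b) = (-4 + b)*(2*b) = 2*b*(-4 + b))
r = 90 (r = 9*10 = 90)
(G(4) + r)² = (2*4*(-4 + 4) + 90)² = (2*4*0 + 90)² = (0 + 90)² = 90² = 8100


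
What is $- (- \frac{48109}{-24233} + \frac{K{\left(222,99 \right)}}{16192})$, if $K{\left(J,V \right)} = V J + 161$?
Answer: $- \frac{119588665}{35670976} \approx -3.3525$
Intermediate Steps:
$K{\left(J,V \right)} = 161 + J V$ ($K{\left(J,V \right)} = J V + 161 = 161 + J V$)
$- (- \frac{48109}{-24233} + \frac{K{\left(222,99 \right)}}{16192}) = - (- \frac{48109}{-24233} + \frac{161 + 222 \cdot 99}{16192}) = - (\left(-48109\right) \left(- \frac{1}{24233}\right) + \left(161 + 21978\right) \frac{1}{16192}) = - (\frac{48109}{24233} + 22139 \cdot \frac{1}{16192}) = - (\frac{48109}{24233} + \frac{22139}{16192}) = \left(-1\right) \frac{119588665}{35670976} = - \frac{119588665}{35670976}$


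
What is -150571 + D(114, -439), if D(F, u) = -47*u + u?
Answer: -130377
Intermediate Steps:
D(F, u) = -46*u
-150571 + D(114, -439) = -150571 - 46*(-439) = -150571 + 20194 = -130377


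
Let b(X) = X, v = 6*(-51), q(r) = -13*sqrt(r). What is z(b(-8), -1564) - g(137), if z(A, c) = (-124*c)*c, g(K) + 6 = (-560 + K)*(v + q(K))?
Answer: -303445336 - 5499*sqrt(137) ≈ -3.0351e+8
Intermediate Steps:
v = -306
g(K) = -6 + (-560 + K)*(-306 - 13*sqrt(K))
z(A, c) = -124*c**2
z(b(-8), -1564) - g(137) = -124*(-1564)**2 - (171354 - 306*137 - 1781*sqrt(137) + 7280*sqrt(137)) = -124*2446096 - (171354 - 41922 - 1781*sqrt(137) + 7280*sqrt(137)) = -303315904 - (171354 - 41922 - 1781*sqrt(137) + 7280*sqrt(137)) = -303315904 - (129432 + 5499*sqrt(137)) = -303315904 + (-129432 - 5499*sqrt(137)) = -303445336 - 5499*sqrt(137)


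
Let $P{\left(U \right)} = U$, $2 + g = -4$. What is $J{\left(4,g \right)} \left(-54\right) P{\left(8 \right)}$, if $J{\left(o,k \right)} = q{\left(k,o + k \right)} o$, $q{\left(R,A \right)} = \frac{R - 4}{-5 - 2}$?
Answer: $- \frac{17280}{7} \approx -2468.6$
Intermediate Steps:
$g = -6$ ($g = -2 - 4 = -6$)
$q{\left(R,A \right)} = \frac{4}{7} - \frac{R}{7}$ ($q{\left(R,A \right)} = \frac{-4 + R}{-7} = \left(-4 + R\right) \left(- \frac{1}{7}\right) = \frac{4}{7} - \frac{R}{7}$)
$J{\left(o,k \right)} = o \left(\frac{4}{7} - \frac{k}{7}\right)$ ($J{\left(o,k \right)} = \left(\frac{4}{7} - \frac{k}{7}\right) o = o \left(\frac{4}{7} - \frac{k}{7}\right)$)
$J{\left(4,g \right)} \left(-54\right) P{\left(8 \right)} = \frac{1}{7} \cdot 4 \left(4 - -6\right) \left(-54\right) 8 = \frac{1}{7} \cdot 4 \left(4 + 6\right) \left(-54\right) 8 = \frac{1}{7} \cdot 4 \cdot 10 \left(-54\right) 8 = \frac{40}{7} \left(-54\right) 8 = \left(- \frac{2160}{7}\right) 8 = - \frac{17280}{7}$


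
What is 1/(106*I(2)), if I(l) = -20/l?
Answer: -1/1060 ≈ -0.00094340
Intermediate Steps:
1/(106*I(2)) = 1/(106*(-20/2)) = 1/(106*(-20*1/2)) = 1/(106*(-10)) = 1/(-1060) = -1/1060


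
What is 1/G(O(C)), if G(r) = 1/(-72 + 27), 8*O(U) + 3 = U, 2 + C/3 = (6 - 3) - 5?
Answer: -45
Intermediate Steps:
C = -12 (C = -6 + 3*((6 - 3) - 5) = -6 + 3*(3 - 5) = -6 + 3*(-2) = -6 - 6 = -12)
O(U) = -3/8 + U/8
G(r) = -1/45 (G(r) = 1/(-45) = -1/45)
1/G(O(C)) = 1/(-1/45) = -45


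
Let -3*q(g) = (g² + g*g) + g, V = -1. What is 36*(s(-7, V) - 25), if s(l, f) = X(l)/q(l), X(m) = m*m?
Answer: -12456/13 ≈ -958.15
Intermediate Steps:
X(m) = m²
q(g) = -2*g²/3 - g/3 (q(g) = -((g² + g*g) + g)/3 = -((g² + g²) + g)/3 = -(2*g² + g)/3 = -(g + 2*g²)/3 = -2*g²/3 - g/3)
s(l, f) = -3*l/(1 + 2*l) (s(l, f) = l²/((-l*(1 + 2*l)/3)) = l²*(-3/(l*(1 + 2*l))) = -3*l/(1 + 2*l))
36*(s(-7, V) - 25) = 36*(-3*(-7)/(1 + 2*(-7)) - 25) = 36*(-3*(-7)/(1 - 14) - 25) = 36*(-3*(-7)/(-13) - 25) = 36*(-3*(-7)*(-1/13) - 25) = 36*(-21/13 - 25) = 36*(-346/13) = -12456/13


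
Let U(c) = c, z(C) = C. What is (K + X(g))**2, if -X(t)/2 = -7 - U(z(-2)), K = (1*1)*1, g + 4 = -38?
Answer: 121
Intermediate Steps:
g = -42 (g = -4 - 38 = -42)
K = 1 (K = 1*1 = 1)
X(t) = 10 (X(t) = -2*(-7 - 1*(-2)) = -2*(-7 + 2) = -2*(-5) = 10)
(K + X(g))**2 = (1 + 10)**2 = 11**2 = 121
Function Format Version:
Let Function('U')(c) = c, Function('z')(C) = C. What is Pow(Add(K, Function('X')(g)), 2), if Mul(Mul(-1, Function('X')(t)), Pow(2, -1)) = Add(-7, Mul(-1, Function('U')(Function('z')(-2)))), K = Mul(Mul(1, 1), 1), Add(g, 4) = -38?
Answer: 121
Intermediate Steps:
g = -42 (g = Add(-4, -38) = -42)
K = 1 (K = Mul(1, 1) = 1)
Function('X')(t) = 10 (Function('X')(t) = Mul(-2, Add(-7, Mul(-1, -2))) = Mul(-2, Add(-7, 2)) = Mul(-2, -5) = 10)
Pow(Add(K, Function('X')(g)), 2) = Pow(Add(1, 10), 2) = Pow(11, 2) = 121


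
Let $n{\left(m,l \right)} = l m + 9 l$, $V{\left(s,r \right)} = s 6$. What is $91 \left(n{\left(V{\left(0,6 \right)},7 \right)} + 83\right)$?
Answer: $13286$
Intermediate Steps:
$V{\left(s,r \right)} = 6 s$
$n{\left(m,l \right)} = 9 l + l m$
$91 \left(n{\left(V{\left(0,6 \right)},7 \right)} + 83\right) = 91 \left(7 \left(9 + 6 \cdot 0\right) + 83\right) = 91 \left(7 \left(9 + 0\right) + 83\right) = 91 \left(7 \cdot 9 + 83\right) = 91 \left(63 + 83\right) = 91 \cdot 146 = 13286$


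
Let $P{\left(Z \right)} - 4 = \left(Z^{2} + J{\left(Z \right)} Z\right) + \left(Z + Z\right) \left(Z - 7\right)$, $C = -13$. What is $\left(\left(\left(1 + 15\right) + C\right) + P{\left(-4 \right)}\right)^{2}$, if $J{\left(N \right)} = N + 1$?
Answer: $15129$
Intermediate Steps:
$J{\left(N \right)} = 1 + N$
$P{\left(Z \right)} = 4 + Z^{2} + Z \left(1 + Z\right) + 2 Z \left(-7 + Z\right)$ ($P{\left(Z \right)} = 4 + \left(\left(Z^{2} + \left(1 + Z\right) Z\right) + \left(Z + Z\right) \left(Z - 7\right)\right) = 4 + \left(\left(Z^{2} + Z \left(1 + Z\right)\right) + 2 Z \left(-7 + Z\right)\right) = 4 + \left(Z^{2} + Z \left(1 + Z\right) + 2 Z \left(-7 + Z\right)\right) = 4 + Z^{2} + Z \left(1 + Z\right) + 2 Z \left(-7 + Z\right)$)
$\left(\left(\left(1 + 15\right) + C\right) + P{\left(-4 \right)}\right)^{2} = \left(\left(\left(1 + 15\right) - 13\right) + \left(4 - -52 + 4 \left(-4\right)^{2}\right)\right)^{2} = \left(\left(16 - 13\right) + \left(4 + 52 + 4 \cdot 16\right)\right)^{2} = \left(3 + \left(4 + 52 + 64\right)\right)^{2} = \left(3 + 120\right)^{2} = 123^{2} = 15129$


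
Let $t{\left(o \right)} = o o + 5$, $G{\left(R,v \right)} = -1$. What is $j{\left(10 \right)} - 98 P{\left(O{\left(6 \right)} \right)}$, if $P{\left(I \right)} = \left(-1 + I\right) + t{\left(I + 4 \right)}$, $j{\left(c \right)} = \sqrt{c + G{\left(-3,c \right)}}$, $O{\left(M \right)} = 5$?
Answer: $-8817$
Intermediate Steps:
$t{\left(o \right)} = 5 + o^{2}$ ($t{\left(o \right)} = o^{2} + 5 = 5 + o^{2}$)
$j{\left(c \right)} = \sqrt{-1 + c}$ ($j{\left(c \right)} = \sqrt{c - 1} = \sqrt{-1 + c}$)
$P{\left(I \right)} = 4 + I + \left(4 + I\right)^{2}$ ($P{\left(I \right)} = \left(-1 + I\right) + \left(5 + \left(I + 4\right)^{2}\right) = \left(-1 + I\right) + \left(5 + \left(4 + I\right)^{2}\right) = 4 + I + \left(4 + I\right)^{2}$)
$j{\left(10 \right)} - 98 P{\left(O{\left(6 \right)} \right)} = \sqrt{-1 + 10} - 98 \left(4 + 5 + \left(4 + 5\right)^{2}\right) = \sqrt{9} - 98 \left(4 + 5 + 9^{2}\right) = 3 - 98 \left(4 + 5 + 81\right) = 3 - 8820 = -8817$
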